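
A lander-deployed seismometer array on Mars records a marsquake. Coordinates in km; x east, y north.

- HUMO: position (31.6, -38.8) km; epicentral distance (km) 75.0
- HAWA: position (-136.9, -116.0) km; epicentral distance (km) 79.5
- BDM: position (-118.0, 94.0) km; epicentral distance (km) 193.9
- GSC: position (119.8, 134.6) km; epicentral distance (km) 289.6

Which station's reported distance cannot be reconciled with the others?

Solve using three stations at a time. Using HAWA, BDM, GSC (subtract circle equations pairwise → linear system) gives (x, y) ≈ (-61.3, -91.4).
Distances from that point to each station vs reported:
  HUMO: calculated 106.7 vs reported 75.0 → residual 31.7 km
  HAWA: calculated 79.5 vs reported 79.5 → residual 0.0 km
  BDM: calculated 193.9 vs reported 193.9 → residual 0.0 km
  GSC: calculated 289.6 vs reported 289.6 → residual 0.0 km
HAWA, BDM, GSC are mutually consistent (residuals ≈ 0); HUMO is off by 31.7 km.

HUMO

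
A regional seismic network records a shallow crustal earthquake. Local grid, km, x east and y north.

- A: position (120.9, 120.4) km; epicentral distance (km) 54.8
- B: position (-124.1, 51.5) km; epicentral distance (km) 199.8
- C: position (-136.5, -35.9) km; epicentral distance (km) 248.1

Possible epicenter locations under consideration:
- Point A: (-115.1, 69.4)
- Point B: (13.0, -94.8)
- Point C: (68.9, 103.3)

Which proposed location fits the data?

For each candidate, compare |candidate − station| to the reported distance:
Point A: residuals A 186.6, B 179.8, C 140.6 → max 186.6 km
Point B: residuals A 185.9, B 0.7, C 87.4 → max 185.9 km
Point C: residuals A 0.1, B 0.0, C 0.0 → max 0.1 km
Only Point C has all residuals ≈ 0.

Point C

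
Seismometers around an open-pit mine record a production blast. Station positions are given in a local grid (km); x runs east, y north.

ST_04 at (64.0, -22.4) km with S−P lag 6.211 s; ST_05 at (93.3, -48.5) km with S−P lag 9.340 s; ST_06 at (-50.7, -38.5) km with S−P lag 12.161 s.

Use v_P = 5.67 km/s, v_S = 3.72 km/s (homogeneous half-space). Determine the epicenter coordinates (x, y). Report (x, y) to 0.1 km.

Distance from S−P lag: d = Δt · v_P v_S / (v_P − v_S) = Δt · (5.67·3.72)/(5.67−3.72) ≈ 10.8166·Δt.
So d_ST_04 = 67.18, d_ST_05 = 101.03, d_ST_06 = 131.54 km.
Circle about each station: (x − 64.0)² + (y + 22.4)² = 67.18²; (x − 93.3)² + (y + 48.5)² = 101.03²; (x + 50.7)² + (y + 38.5)² = 131.54².
Subtracting the ST_04 equation from the ST_05 and ST_06 equations removes the quadratic terms:
58.6 x − 52.2 y = 765.47
-229.4 x − 32.2 y = -13334.64
Solving the 2×2 system: x ≈ 52.0, y ≈ 43.7 km.

52.0 km east, 43.7 km north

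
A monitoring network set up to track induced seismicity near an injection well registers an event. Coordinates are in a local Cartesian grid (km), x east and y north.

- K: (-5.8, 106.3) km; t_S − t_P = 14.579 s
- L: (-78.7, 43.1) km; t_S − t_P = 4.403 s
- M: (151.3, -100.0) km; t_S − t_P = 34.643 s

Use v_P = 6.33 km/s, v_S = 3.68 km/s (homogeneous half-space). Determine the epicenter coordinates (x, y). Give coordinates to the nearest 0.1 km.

-117.4 km east, 43.3 km north

Distance from S−P lag: d = Δt · v_P v_S / (v_P − v_S) = Δt · (6.33·3.68)/(6.33−3.68) ≈ 8.7903·Δt.
So d_K = 128.15, d_L = 38.70, d_M = 304.52 km.
Circle about each station: (x + 5.8)² + (y − 106.3)² = 128.15²; (x + 78.7)² + (y − 43.1)² = 38.70²; (x − 151.3)² + (y + 100.0)² = 304.52².
Subtracting the K equation from the L and M equations removes the quadratic terms:
-145.8 x − 126.4 y = 11642.70
314.2 x − 412.6 y = -54751.65
Solving the 2×2 system: x ≈ -117.4, y ≈ 43.3 km.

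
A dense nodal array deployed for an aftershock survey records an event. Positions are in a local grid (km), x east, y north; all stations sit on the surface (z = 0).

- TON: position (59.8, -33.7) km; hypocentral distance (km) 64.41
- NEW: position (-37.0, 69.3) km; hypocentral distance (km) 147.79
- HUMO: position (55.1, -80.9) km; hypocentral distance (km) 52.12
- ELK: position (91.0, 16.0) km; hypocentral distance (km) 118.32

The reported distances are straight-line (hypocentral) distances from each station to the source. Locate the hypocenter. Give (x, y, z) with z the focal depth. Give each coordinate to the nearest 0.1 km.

Each station gives a sphere (x−x_i)² + (y−y_i)² + z² = d_i² (stations at z=0).
Subtracting the TON sphere from NEW and HUMO: z² cancels, leaving linear equations in x and y:
-193.6 x + 206.0 y = -16233.48
-9.4 x − 94.4 y = 6301.24
Solving: x ≈ 11.596, y ≈ -67.905 km (keep extra digits for the depth step; rounded: 11.6, -67.9).
Then from the TON sphere: z² = 64.41² − (x − 59.8)² − (y + 33.7)² with x = 11.596, y = -67.905, so z ≈ 25.594 ≈ 25.6 km.
Check against ELK (with the unrounded solution): distance 118.32 ≈ 118.32 km. ✓

(11.6, -67.9, 25.6)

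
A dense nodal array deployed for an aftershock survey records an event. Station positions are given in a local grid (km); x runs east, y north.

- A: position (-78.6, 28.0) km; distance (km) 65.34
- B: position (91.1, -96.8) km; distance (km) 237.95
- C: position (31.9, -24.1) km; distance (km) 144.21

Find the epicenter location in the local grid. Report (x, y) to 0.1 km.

Circle about each station: (x + 78.6)² + (y − 28.0)² = 65.34²; (x − 91.1)² + (y + 96.8)² = 237.95²; (x − 31.9)² + (y + 24.1)² = 144.21².
Subtracting the A equation from the B and C equations removes the quadratic terms:
339.4 x − 249.6 y = -41643.40
221.0 x − 104.2 y = -21890.75
Solving the 2×2 system: x ≈ -56.8, y ≈ 89.6 km.

x ≈ -56.8 km, y ≈ 89.6 km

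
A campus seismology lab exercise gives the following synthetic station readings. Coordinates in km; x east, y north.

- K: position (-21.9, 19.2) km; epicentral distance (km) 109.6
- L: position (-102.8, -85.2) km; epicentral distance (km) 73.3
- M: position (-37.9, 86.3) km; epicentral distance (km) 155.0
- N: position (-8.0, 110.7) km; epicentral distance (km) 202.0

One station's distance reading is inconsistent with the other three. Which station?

M

Solve using three stations at a time. Using K, L, N (subtract circle equations pairwise → linear system) gives (x, y) ≈ (-29.6, -90.2).
Distances from that point to each station vs reported:
  K: calculated 109.6 vs reported 109.6 → residual 0.0 km
  L: calculated 73.3 vs reported 73.3 → residual 0.0 km
  M: calculated 176.6 vs reported 155.0 → residual 21.6 km
  N: calculated 202.0 vs reported 202.0 → residual 0.0 km
K, L, N are mutually consistent (residuals ≈ 0); M is off by 21.6 km.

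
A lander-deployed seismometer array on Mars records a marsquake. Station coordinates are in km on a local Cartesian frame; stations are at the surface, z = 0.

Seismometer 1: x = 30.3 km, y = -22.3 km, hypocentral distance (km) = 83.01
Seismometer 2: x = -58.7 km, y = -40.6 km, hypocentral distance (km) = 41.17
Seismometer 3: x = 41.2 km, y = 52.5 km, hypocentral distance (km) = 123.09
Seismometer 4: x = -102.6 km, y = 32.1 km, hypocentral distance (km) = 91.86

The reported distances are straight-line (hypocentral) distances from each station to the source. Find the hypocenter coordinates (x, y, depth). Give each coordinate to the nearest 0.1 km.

Each station gives a sphere (x−x_i)² + (y−y_i)² + z² = d_i² (stations at z=0).
Subtracting the Seismometer 1 sphere from Seismometer 2 and Seismometer 3: z² cancels, leaving linear equations in x and y:
-178.0 x − 36.6 y = 8874.36
21.8 x + 149.6 y = -5222.18
Solving: x ≈ -43.997, y ≈ -28.496 km (keep extra digits for the depth step; rounded: -44.0, -28.5).
Then from the Seismometer 1 sphere: z² = 83.01² − (x − 30.3)² − (y + 22.3)² with x = -43.997, y = -28.496, so z ≈ 36.500 ≈ 36.5 km.
Check against Seismometer 4 (with the unrounded solution): distance 91.86 ≈ 91.86 km. ✓

x ≈ -44.0 km, y ≈ -28.5 km, depth ≈ 36.5 km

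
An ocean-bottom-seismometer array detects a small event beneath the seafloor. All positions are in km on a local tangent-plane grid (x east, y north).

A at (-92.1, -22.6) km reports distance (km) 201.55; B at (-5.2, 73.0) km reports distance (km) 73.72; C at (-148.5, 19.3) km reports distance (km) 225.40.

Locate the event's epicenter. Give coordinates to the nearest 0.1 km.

56.0 km east, 114.1 km north

Circle about each station: (x + 92.1)² + (y + 22.6)² = 201.55²; (x + 5.2)² + (y − 73.0)² = 73.72²; (x + 148.5)² + (y − 19.3)² = 225.40².
Subtracting the A equation from the B and C equations removes the quadratic terms:
173.8 x + 191.2 y = 31550.63
-112.8 x + 83.8 y = 3248.81
Solving the 2×2 system: x ≈ 56.0, y ≈ 114.1 km.
Check against A (with the unrounded x, y): √((x + 92.1)²+(y + 22.6)²) = 201.55 ≈ 201.55 km. ✓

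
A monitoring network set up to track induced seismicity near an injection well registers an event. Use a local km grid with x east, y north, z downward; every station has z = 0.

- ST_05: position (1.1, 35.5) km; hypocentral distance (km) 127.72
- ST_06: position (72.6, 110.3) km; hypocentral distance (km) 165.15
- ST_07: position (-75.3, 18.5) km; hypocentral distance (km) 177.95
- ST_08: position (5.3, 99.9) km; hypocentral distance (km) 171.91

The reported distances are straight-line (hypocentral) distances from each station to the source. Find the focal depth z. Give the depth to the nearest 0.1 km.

68.2 km

Each station gives a sphere (x−x_i)² + (y−y_i)² + z² = d_i² (stations at z=0).
Subtracting the ST_05 sphere from ST_06 and ST_07: z² cancels, leaving linear equations in x and y:
143.0 x + 149.6 y = 5213.27
-152.8 x − 34.0 y = -10602.92
Solving: x ≈ 78.288, y ≈ -39.986 km (keep extra digits for the depth step; rounded: 78.3, -40.0).
Then from the ST_05 sphere: z² = 127.72² − (x − 1.1)² − (y − 35.5)² with x = 78.288, y = -39.986, so z ≈ 68.237 ≈ 68.2 km.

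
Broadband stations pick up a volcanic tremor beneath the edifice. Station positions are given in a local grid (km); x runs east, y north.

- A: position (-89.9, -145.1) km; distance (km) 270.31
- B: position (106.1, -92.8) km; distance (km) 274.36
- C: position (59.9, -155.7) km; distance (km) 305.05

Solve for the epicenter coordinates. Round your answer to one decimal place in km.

-62.3 km east, 123.8 km north

Circle about each station: (x + 89.9)² + (y + 145.1)² = 270.31²; (x − 106.1)² + (y + 92.8)² = 274.36²; (x − 59.9)² + (y + 155.7)² = 305.05².
Subtracting the A equation from the B and C equations removes the quadratic terms:
392.0 x + 104.6 y = -11472.88
299.6 x − 21.2 y = -21293.53
Solving the 2×2 system: x ≈ -62.3, y ≈ 123.8 km.
Check against A (with the unrounded x, y): √((x + 89.9)²+(y + 145.1)²) = 270.34 ≈ 270.31 km. ✓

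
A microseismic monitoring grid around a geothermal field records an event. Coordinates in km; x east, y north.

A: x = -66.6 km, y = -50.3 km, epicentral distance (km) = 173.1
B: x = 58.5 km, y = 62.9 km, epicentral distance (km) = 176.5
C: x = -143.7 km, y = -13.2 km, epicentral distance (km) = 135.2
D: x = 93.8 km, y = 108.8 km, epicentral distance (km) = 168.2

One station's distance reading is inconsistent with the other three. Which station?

Solve using three stations at a time. Using A, B, C (subtract circle equations pairwise → linear system) gives (x, y) ≈ (-109.2, 117.3).
Distances from that point to each station vs reported:
  A: calculated 172.9 vs reported 173.1 → residual 0.2 km
  B: calculated 176.3 vs reported 176.5 → residual 0.2 km
  C: calculated 135.0 vs reported 135.2 → residual 0.2 km
  D: calculated 203.2 vs reported 168.2 → residual 35.0 km
A, B, C are mutually consistent (residuals ≈ 0); D is off by 35.0 km.

D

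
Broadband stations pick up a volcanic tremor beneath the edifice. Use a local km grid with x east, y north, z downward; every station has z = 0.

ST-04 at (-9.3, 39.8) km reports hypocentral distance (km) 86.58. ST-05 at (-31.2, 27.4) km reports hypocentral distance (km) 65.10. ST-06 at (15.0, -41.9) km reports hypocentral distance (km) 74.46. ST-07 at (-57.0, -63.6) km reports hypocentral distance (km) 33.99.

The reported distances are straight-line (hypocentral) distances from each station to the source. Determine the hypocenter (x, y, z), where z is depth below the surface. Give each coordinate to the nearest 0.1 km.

x ≈ -58.0 km, y ≈ -31.1 km, depth ≈ 9.9 km

Each station gives a sphere (x−x_i)² + (y−y_i)² + z² = d_i² (stations at z=0).
Subtracting the ST-04 sphere from ST-05 and ST-06: z² cancels, leaving linear equations in x and y:
-43.8 x − 24.8 y = 3311.76
48.6 x − 163.4 y = 2261.88
Solving: x ≈ -58.005, y ≈ -31.095 km (keep extra digits for the depth step; rounded: -58.0, -31.1).
Then from the ST-04 sphere: z² = 86.58² − (x + 9.3)² − (y − 39.8)² with x = -58.005, y = -31.095, so z ≈ 9.890 ≈ 9.9 km.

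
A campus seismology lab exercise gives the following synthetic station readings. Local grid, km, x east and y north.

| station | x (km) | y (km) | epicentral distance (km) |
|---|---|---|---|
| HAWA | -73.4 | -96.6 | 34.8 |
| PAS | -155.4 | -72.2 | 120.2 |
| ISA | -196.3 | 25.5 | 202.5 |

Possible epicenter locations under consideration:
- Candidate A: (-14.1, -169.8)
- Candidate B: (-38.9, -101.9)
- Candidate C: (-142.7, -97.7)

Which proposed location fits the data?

For each candidate, compare |candidate − station| to the reported distance:
Candidate A: residuals HAWA 59.4, PAS 51.5, ISA 64.6 → max 64.6 km
Candidate B: residuals HAWA 0.1, PAS 0.0, ISA 0.0 → max 0.1 km
Candidate C: residuals HAWA 34.5, PAS 91.7, ISA 68.1 → max 91.7 km
Only Candidate B has all residuals ≈ 0.

Candidate B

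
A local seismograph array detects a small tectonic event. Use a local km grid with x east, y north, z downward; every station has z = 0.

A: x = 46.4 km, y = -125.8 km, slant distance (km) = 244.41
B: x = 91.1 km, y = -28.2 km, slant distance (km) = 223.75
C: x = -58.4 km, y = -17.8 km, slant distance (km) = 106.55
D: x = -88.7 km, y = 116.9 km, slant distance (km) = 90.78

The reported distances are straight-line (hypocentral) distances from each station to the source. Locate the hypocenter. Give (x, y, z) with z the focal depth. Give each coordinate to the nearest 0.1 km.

(-107.8, 53.4, 62.0)

Each station gives a sphere (x−x_i)² + (y−y_i)² + z² = d_i² (stations at z=0).
Subtracting the A sphere from B and C: z² cancels, leaving linear equations in x and y:
89.4 x + 195.2 y = 788.04
-209.6 x + 216.0 y = 34132.15
Solving: x ≈ -107.803, y ≈ 53.410 km (keep extra digits for the depth step; rounded: -107.8, 53.4).
Then from the A sphere: z² = 244.41² − (x − 46.4)² − (y + 125.8)² with x = -107.803, y = 53.410, so z ≈ 61.980 ≈ 62.0 km.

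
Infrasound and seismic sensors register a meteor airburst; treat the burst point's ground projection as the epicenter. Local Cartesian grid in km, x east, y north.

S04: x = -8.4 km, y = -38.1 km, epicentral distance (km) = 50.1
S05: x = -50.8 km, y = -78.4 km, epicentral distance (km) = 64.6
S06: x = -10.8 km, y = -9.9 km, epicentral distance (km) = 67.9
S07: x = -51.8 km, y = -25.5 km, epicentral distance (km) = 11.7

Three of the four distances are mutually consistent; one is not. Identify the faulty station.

S06

Solve using three stations at a time. Using S04, S05, S07 (subtract circle equations pairwise → linear system) gives (x, y) ≈ (-52.2, -13.8).
Distances from that point to each station vs reported:
  S04: calculated 50.1 vs reported 50.1 → residual 0.0 km
  S05: calculated 64.6 vs reported 64.6 → residual 0.0 km
  S06: calculated 41.6 vs reported 67.9 → residual 26.3 km
  S07: calculated 11.7 vs reported 11.7 → residual 0.0 km
S04, S05, S07 are mutually consistent (residuals ≈ 0); S06 is off by 26.3 km.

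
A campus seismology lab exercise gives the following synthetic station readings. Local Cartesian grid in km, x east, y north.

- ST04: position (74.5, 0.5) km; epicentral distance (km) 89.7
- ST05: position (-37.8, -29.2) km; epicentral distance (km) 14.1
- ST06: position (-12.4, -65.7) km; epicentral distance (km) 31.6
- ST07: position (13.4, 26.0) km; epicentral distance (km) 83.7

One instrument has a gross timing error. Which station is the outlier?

ST04

Solve using three stations at a time. Using ST05, ST06, ST07 (subtract circle equations pairwise → linear system) gives (x, y) ≈ (-34.2, -42.8).
Distances from that point to each station vs reported:
  ST04: calculated 117.0 vs reported 89.7 → residual 27.3 km
  ST05: calculated 14.1 vs reported 14.1 → residual 0.0 km
  ST06: calculated 31.6 vs reported 31.6 → residual 0.0 km
  ST07: calculated 83.7 vs reported 83.7 → residual 0.0 km
ST05, ST06, ST07 are mutually consistent (residuals ≈ 0); ST04 is off by 27.3 km.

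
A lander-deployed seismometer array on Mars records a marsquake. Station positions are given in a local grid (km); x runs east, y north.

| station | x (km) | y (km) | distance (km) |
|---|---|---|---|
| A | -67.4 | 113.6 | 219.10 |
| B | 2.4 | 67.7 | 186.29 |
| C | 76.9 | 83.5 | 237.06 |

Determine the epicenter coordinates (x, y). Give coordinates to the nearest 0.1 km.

Circle about each station: (x + 67.4)² + (y − 113.6)² = 219.10²; (x − 2.4)² + (y − 67.7)² = 186.29²; (x − 76.9)² + (y − 83.5)² = 237.06².
Subtracting pairs of circle equations eliminates x²+y² and gives linear equations (the radical axes):
139.6 x − 91.8 y = 442.18
288.6 x − 60.2 y = -12754.49
Solving the 2×2 system: x ≈ -66.2, y ≈ -105.5 km.

x ≈ -66.2 km, y ≈ -105.5 km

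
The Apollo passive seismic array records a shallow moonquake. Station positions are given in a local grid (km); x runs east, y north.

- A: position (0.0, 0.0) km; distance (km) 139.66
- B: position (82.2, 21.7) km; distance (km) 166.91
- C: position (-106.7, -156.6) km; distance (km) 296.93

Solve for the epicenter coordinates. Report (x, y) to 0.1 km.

(-42.0, 133.2)

Circle about each station: x² + y² = 139.66²; (x − 82.2)² + (y − 21.7)² = 166.91²; (x + 106.7)² + (y + 156.6)² = 296.93².
Subtracting the A equation from the B and C equations removes the quadratic terms:
164.4 x + 43.4 y = -1126.30
-213.4 x − 313.2 y = -32754.06
Solving the 2×2 system: x ≈ -42.0, y ≈ 133.2 km.
Check against A (with the unrounded x, y): √(x²+y²) = 139.68 ≈ 139.66 km. ✓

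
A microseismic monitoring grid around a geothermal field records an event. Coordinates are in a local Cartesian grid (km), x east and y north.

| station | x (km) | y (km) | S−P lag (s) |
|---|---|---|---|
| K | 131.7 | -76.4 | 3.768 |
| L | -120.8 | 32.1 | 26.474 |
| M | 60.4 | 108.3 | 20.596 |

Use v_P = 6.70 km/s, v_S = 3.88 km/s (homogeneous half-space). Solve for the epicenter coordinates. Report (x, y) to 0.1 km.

x ≈ 97.0 km, y ≈ -78.0 km

Distance from S−P lag: d = Δt · v_P v_S / (v_P − v_S) = Δt · (6.70·3.88)/(6.70−3.88) ≈ 9.2184·Δt.
So d_K = 34.74, d_L = 244.05, d_M = 189.86 km.
Circle about each station: (x − 131.7)² + (y + 76.4)² = 34.74²; (x + 120.8)² + (y − 32.1)² = 244.05²; (x − 60.4)² + (y − 108.3)² = 189.86².
Subtracting pairs of circle equations eliminates x²+y² and gives linear equations (the radical axes):
-505.0 x + 217.0 y = -65912.33
-142.6 x + 369.4 y = -42644.75
Solving the 2×2 system: x ≈ 97.0, y ≈ -78.0 km.
Check against K (with the unrounded x, y): √((x − 131.7)²+(y + 76.4)²) = 34.73 ≈ 34.74 km. ✓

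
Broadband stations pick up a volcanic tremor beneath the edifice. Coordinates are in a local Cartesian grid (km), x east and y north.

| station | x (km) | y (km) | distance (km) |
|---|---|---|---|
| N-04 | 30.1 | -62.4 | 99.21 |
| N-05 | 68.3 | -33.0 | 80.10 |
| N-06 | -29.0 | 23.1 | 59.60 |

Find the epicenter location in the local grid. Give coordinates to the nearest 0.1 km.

(29.0, 36.8)

Circle about each station: (x − 30.1)² + (y + 62.4)² = 99.21²; (x − 68.3)² + (y + 33.0)² = 80.10²; (x + 29.0)² + (y − 23.1)² = 59.60².
Subtracting pairs of circle equations eliminates x²+y² and gives linear equations (the radical axes):
76.4 x + 58.8 y = 4380.73
-118.2 x + 171.0 y = 2865.30
Solving the 2×2 system: x ≈ 29.0, y ≈ 36.8 km.
Check against N-04 (with the unrounded x, y): √((x − 30.1)²+(y + 62.4)²) = 99.21 ≈ 99.21 km. ✓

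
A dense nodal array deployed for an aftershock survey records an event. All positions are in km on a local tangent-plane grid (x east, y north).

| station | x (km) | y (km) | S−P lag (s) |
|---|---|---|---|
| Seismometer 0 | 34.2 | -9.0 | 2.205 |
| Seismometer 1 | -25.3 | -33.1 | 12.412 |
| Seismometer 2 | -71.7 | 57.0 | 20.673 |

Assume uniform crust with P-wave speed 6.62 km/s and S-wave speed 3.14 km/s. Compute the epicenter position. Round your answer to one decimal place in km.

x ≈ 39.4 km, y ≈ 3.1 km

Distance from S−P lag: d = Δt · v_P v_S / (v_P − v_S) = Δt · (6.62·3.14)/(6.62−3.14) ≈ 5.9732·Δt.
So d_Seismometer 0 = 13.17, d_Seismometer 1 = 74.14, d_Seismometer 2 = 123.48 km.
Circle about each station: (x − 34.2)² + (y + 9.0)² = 13.17²; (x + 25.3)² + (y + 33.1)² = 74.14²; (x + 71.7)² + (y − 57.0)² = 123.48².
Subtracting the Seismometer 0 equation from the Seismometer 1 and Seismometer 2 equations removes the quadratic terms:
-119.0 x − 48.2 y = -4838.23
-211.8 x + 132.0 y = -7934.61
Solving the 2×2 system: x ≈ 39.4, y ≈ 3.1 km.
Check against Seismometer 0 (with the unrounded x, y): √((x − 34.2)²+(y + 9.0)²) = 13.18 ≈ 13.17 km. ✓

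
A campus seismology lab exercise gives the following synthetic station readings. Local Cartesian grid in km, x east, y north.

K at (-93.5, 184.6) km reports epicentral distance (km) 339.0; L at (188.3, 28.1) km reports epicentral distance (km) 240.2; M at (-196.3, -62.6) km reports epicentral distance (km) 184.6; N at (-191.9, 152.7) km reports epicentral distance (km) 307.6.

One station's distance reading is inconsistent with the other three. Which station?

K

Solve using three stations at a time. Using L, M, N (subtract circle equations pairwise → linear system) gives (x, y) ≈ (-15.4, -99.2).
Distances from that point to each station vs reported:
  K: calculated 294.4 vs reported 339.0 → residual 44.6 km
  L: calculated 240.2 vs reported 240.2 → residual 0.0 km
  M: calculated 184.6 vs reported 184.6 → residual 0.0 km
  N: calculated 307.6 vs reported 307.6 → residual 0.0 km
L, M, N are mutually consistent (residuals ≈ 0); K is off by 44.6 km.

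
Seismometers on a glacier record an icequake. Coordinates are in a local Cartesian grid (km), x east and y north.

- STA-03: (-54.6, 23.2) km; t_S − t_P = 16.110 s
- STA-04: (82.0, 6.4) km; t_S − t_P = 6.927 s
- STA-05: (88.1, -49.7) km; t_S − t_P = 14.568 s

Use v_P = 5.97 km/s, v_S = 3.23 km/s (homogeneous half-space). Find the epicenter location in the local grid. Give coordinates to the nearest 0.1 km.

Distance from S−P lag: d = Δt · v_P v_S / (v_P − v_S) = Δt · (5.97·3.23)/(5.97−3.23) ≈ 7.0376·Δt.
So d_STA-03 = 113.38, d_STA-04 = 48.75, d_STA-05 = 102.52 km.
Circle about each station: (x + 54.6)² + (y − 23.2)² = 113.38²; (x − 82.0)² + (y − 6.4)² = 48.75²; (x − 88.1)² + (y + 49.7)² = 102.52².
Subtracting the STA-03 equation from the STA-04 and STA-05 equations removes the quadratic terms:
273.2 x − 33.6 y = 13724.02
285.4 x − 145.8 y = 9056.97
Solving the 2×2 system: x ≈ 56.1, y ≈ 47.7 km.
Check against STA-03 (with the unrounded x, y): √((x + 54.6)²+(y − 23.2)²) = 113.38 ≈ 113.38 km. ✓

(56.1, 47.7)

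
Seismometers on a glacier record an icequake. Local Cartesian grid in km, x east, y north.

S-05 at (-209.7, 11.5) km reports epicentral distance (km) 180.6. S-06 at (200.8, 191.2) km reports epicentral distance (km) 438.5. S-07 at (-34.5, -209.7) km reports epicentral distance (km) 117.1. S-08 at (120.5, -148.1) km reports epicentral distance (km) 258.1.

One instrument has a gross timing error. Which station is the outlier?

Solve using three stations at a time. Using S-05, S-07, S-08 (subtract circle equations pairwise → linear system) gives (x, y) ≈ (-137.5, -154.1).
Distances from that point to each station vs reported:
  S-05: calculated 180.6 vs reported 180.6 → residual 0.0 km
  S-06: calculated 483.4 vs reported 438.5 → residual 44.9 km
  S-07: calculated 117.1 vs reported 117.1 → residual 0.0 km
  S-08: calculated 258.1 vs reported 258.1 → residual 0.0 km
S-05, S-07, S-08 are mutually consistent (residuals ≈ 0); S-06 is off by 44.9 km.

S-06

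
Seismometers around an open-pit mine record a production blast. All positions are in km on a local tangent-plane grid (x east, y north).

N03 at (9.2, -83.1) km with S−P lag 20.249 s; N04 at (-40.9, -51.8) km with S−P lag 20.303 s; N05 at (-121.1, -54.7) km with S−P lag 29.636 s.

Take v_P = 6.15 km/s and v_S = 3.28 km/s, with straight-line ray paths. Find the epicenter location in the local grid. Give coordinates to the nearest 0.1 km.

Distance from S−P lag: d = Δt · v_P v_S / (v_P − v_S) = Δt · (6.15·3.28)/(6.15−3.28) ≈ 7.0286·Δt.
So d_N03 = 142.32, d_N04 = 142.70, d_N05 = 208.30 km.
Circle about each station: (x − 9.2)² + (y + 83.1)² = 142.32²; (x + 40.9)² + (y + 51.8)² = 142.70²; (x + 121.1)² + (y + 54.7)² = 208.30².
Subtracting pairs of circle equations eliminates x²+y² and gives linear equations (the radical axes):
-100.2 x + 62.6 y = -2742.51
-260.6 x + 56.8 y = -12466.86
Solving the 2×2 system: x ≈ 58.8, y ≈ 50.3 km.
Check against N03 (with the unrounded x, y): √((x − 9.2)²+(y + 83.1)²) = 142.34 ≈ 142.32 km. ✓

x ≈ 58.8 km, y ≈ 50.3 km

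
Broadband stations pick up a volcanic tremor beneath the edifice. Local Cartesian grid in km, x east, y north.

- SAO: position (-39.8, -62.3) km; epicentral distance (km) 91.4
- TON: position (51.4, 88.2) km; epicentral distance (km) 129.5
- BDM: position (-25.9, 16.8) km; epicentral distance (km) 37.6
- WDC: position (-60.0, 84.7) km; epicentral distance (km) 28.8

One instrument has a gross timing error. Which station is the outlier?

WDC

Solve using three stations at a time. Using SAO, TON, BDM (subtract circle equations pairwise → linear system) gives (x, y) ≈ (-62.4, 26.3).
Distances from that point to each station vs reported:
  SAO: calculated 91.4 vs reported 91.4 → residual 0.0 km
  TON: calculated 129.5 vs reported 129.5 → residual 0.0 km
  BDM: calculated 37.7 vs reported 37.6 → residual 0.1 km
  WDC: calculated 58.4 vs reported 28.8 → residual 29.6 km
SAO, TON, BDM are mutually consistent (residuals ≈ 0); WDC is off by 29.6 km.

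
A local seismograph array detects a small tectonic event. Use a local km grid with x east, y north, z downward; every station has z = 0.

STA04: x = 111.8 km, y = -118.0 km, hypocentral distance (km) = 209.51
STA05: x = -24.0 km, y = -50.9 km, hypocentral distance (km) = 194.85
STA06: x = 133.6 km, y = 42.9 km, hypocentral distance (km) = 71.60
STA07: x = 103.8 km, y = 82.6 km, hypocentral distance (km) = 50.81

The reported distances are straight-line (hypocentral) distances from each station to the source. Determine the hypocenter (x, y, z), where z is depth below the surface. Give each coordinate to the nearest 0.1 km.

Each station gives a sphere (x−x_i)² + (y−y_i)² + z² = d_i² (stations at z=0).
Subtracting the STA04 sphere from STA05 and STA06: z² cancels, leaving linear equations in x and y:
-271.6 x + 134.2 y = -17328.51
43.6 x + 321.8 y = 32034.01
Solving: x ≈ 105.899, y ≈ 85.198 km (keep extra digits for the depth step; rounded: 105.9, 85.2).
Then from the STA04 sphere: z² = 209.51² − (x − 111.8)² − (y + 118.0)² with x = 105.899, y = 85.198, so z ≈ 50.697 ≈ 50.7 km.
Check against STA07 (with the unrounded solution): distance 50.81 ≈ 50.81 km. ✓

(105.9, 85.2, 50.7)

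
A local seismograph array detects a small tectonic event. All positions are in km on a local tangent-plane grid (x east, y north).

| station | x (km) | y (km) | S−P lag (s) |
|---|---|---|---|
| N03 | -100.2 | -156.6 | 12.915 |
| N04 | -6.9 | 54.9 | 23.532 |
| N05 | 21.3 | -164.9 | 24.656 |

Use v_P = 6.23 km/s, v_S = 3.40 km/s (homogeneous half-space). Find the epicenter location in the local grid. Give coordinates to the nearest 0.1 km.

-134.7 km east, -66.3 km north

Distance from S−P lag: d = Δt · v_P v_S / (v_P − v_S) = Δt · (6.23·3.40)/(6.23−3.40) ≈ 7.4848·Δt.
So d_N03 = 96.67, d_N04 = 176.13, d_N05 = 184.55 km.
Circle about each station: (x + 100.2)² + (y + 156.6)² = 96.67²; (x + 6.9)² + (y − 54.9)² = 176.13²; (x − 21.3)² + (y + 164.9)² = 184.55².
Subtracting the N03 equation from the N04 and N05 equations removes the quadratic terms:
186.6 x + 423.0 y = -53178.67
243.0 x − 16.6 y = -31631.51
Solving the 2×2 system: x ≈ -134.7, y ≈ -66.3 km.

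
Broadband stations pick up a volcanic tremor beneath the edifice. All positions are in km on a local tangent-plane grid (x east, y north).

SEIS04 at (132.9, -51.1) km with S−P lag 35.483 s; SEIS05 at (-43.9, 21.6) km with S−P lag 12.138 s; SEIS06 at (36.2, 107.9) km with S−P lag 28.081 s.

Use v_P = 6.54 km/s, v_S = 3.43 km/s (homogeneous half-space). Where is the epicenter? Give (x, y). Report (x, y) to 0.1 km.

Distance from S−P lag: d = Δt · v_P v_S / (v_P − v_S) = Δt · (6.54·3.43)/(6.54−3.43) ≈ 7.2129·Δt.
So d_SEIS04 = 255.94, d_SEIS05 = 87.55, d_SEIS06 = 202.55 km.
Circle about each station: (x − 132.9)² + (y + 51.1)² = 255.94²; (x + 43.9)² + (y − 21.6)² = 87.55²; (x − 36.2)² + (y − 107.9)² = 202.55².
Subtracting the SEIS04 equation from the SEIS05 and SEIS06 equations removes the quadratic terms:
-353.6 x + 145.4 y = 39960.43
-193.4 x + 318.0 y = 17158.01
Solving the 2×2 system: x ≈ -121.1, y ≈ -19.7 km.

x ≈ -121.1 km, y ≈ -19.7 km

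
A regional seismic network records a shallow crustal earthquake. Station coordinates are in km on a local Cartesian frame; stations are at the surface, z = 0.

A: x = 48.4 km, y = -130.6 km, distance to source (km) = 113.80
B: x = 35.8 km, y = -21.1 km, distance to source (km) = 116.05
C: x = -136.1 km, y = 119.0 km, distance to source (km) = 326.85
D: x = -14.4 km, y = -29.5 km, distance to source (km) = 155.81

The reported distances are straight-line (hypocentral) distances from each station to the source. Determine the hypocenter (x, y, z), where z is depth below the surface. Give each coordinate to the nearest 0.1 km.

Each station gives a sphere (x−x_i)² + (y−y_i)² + z² = d_i² (stations at z=0).
Subtracting the A sphere from B and C: z² cancels, leaving linear equations in x and y:
-25.2 x + 219.0 y = -18189.23
-369.0 x + 499.2 y = -80595.19
Solving: x ≈ 125.607, y ≈ -68.602 km (keep extra digits for the depth step; rounded: 125.6, -68.6).
Then from the A sphere: z² = 113.80² − (x − 48.4)² − (y + 130.6)² with x = 125.607, y = -68.602, so z ≈ 56.087 ≈ 56.1 km.

x ≈ 125.6 km, y ≈ -68.6 km, depth ≈ 56.1 km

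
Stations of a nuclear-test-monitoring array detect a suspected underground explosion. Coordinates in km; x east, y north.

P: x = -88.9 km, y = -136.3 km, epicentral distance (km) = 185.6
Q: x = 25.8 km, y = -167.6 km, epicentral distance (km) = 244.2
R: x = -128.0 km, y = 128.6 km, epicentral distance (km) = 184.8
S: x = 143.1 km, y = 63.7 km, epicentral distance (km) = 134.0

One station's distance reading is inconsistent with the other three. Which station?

Solve using three stations at a time. Using P, R, S (subtract circle equations pairwise → linear system) gives (x, y) ≈ (18.1, 15.4).
Distances from that point to each station vs reported:
  P: calculated 185.6 vs reported 185.6 → residual 0.0 km
  Q: calculated 183.1 vs reported 244.2 → residual 61.1 km
  R: calculated 184.8 vs reported 184.8 → residual 0.0 km
  S: calculated 134.0 vs reported 134.0 → residual 0.0 km
P, R, S are mutually consistent (residuals ≈ 0); Q is off by 61.1 km.

Q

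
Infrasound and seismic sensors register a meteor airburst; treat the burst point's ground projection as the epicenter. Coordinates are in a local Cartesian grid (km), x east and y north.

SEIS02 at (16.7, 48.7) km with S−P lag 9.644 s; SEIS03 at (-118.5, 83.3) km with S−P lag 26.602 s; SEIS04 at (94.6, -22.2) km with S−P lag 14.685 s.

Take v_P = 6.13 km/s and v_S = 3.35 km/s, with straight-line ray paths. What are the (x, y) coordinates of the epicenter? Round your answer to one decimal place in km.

Distance from S−P lag: d = Δt · v_P v_S / (v_P − v_S) = Δt · (6.13·3.35)/(6.13−3.35) ≈ 7.3869·Δt.
So d_SEIS02 = 71.24, d_SEIS03 = 196.51, d_SEIS04 = 108.48 km.
Circle about each station: (x − 16.7)² + (y − 48.7)² = 71.24²; (x + 118.5)² + (y − 83.3)² = 196.51²; (x − 94.6)² + (y + 22.2)² = 108.48².
Subtracting the SEIS02 equation from the SEIS03 and SEIS04 equations removes the quadratic terms:
-270.4 x + 69.2 y = -15210.48
155.8 x − 141.8 y = 98.65
Solving the 2×2 system: x ≈ 78.0, y ≈ 85.0 km.

(78.0, 85.0)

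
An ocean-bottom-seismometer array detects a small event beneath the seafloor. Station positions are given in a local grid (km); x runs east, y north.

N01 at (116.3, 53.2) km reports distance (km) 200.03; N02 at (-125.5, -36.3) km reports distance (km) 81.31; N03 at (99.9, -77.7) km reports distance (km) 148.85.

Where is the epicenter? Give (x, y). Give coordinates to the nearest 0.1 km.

x ≈ -48.0 km, y ≈ -60.9 km

Circle about each station: (x − 116.3)² + (y − 53.2)² = 200.03²; (x + 125.5)² + (y + 36.3)² = 81.31²; (x − 99.9)² + (y + 77.7)² = 148.85².
Subtracting the N01 equation from the N02 and N03 equations removes the quadratic terms:
-483.6 x − 179.0 y = 34112.69
-32.8 x − 261.8 y = 17517.05
Solving the 2×2 system: x ≈ -48.0, y ≈ -60.9 km.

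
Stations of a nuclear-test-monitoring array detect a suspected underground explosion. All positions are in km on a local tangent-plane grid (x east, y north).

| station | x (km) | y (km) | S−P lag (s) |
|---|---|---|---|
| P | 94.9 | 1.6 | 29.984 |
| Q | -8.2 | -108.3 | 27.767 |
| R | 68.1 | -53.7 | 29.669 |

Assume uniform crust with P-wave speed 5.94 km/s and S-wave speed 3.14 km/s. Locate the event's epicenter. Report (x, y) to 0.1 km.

Distance from S−P lag: d = Δt · v_P v_S / (v_P − v_S) = Δt · (5.94·3.14)/(5.94−3.14) ≈ 6.6613·Δt.
So d_P = 199.73, d_Q = 184.96, d_R = 197.63 km.
Circle about each station: (x − 94.9)² + (y − 1.6)² = 199.73²; (x + 8.2)² + (y + 108.3)² = 184.96²; (x − 68.1)² + (y + 53.7)² = 197.63².
Subtracting pairs of circle equations eliminates x²+y² and gives linear equations (the radical axes):
-206.2 x − 219.8 y = 8469.43
-53.6 x − 110.6 y = -652.81
Solving the 2×2 system: x ≈ -98.0, y ≈ 53.4 km.

-98.0 km east, 53.4 km north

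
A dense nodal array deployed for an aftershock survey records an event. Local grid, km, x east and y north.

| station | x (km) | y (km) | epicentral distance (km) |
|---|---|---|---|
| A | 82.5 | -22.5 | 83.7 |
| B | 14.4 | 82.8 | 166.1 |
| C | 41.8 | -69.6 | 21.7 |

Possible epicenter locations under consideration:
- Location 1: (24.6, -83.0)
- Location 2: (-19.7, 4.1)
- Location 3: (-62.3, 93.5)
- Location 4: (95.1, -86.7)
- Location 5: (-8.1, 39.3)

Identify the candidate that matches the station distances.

For each candidate, compare |candidate − station| to the reported distance:
Location 1: residuals A 0.0, B 0.0, C 0.1 → max 0.1 km
Location 2: residuals A 21.9, B 80.3, C 74.3 → max 80.3 km
Location 3: residuals A 101.8, B 88.7, C 171.8 → max 171.8 km
Location 4: residuals A 18.3, B 21.6, C 34.3 → max 34.3 km
Location 5: residuals A 26.0, B 117.1, C 98.1 → max 117.1 km
Only Location 1 has all residuals ≈ 0.

Location 1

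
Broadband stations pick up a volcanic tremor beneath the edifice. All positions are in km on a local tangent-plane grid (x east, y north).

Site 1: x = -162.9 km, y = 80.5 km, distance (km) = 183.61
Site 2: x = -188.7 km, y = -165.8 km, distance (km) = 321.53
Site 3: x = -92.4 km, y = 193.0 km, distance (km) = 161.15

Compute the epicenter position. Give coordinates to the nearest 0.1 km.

x ≈ 20.7 km, y ≈ 78.2 km

Circle about each station: (x + 162.9)² + (y − 80.5)² = 183.61²; (x + 188.7)² + (y + 165.8)² = 321.53²; (x + 92.4)² + (y − 193.0)² = 161.15².
Subtracting the Site 1 equation from the Site 2 and Site 3 equations removes the quadratic terms:
-51.6 x − 492.6 y = -39588.24
141.0 x + 225.0 y = 20513.41
Solving the 2×2 system: x ≈ 20.7, y ≈ 78.2 km.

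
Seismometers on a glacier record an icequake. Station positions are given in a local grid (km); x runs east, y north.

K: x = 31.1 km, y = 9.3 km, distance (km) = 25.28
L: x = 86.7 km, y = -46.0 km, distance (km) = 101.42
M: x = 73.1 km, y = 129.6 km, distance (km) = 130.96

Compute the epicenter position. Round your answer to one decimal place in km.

Circle about each station: (x − 31.1)² + (y − 9.3)² = 25.28²; (x − 86.7)² + (y + 46.0)² = 101.42²; (x − 73.1)² + (y − 129.6)² = 130.96².
Subtracting pairs of circle equations eliminates x²+y² and gives linear equations (the radical axes):
111.2 x − 110.6 y = -1067.75
84.0 x + 240.6 y = 4574.63
Solving the 2×2 system: x ≈ 6.9, y ≈ 16.6 km.

6.9 km east, 16.6 km north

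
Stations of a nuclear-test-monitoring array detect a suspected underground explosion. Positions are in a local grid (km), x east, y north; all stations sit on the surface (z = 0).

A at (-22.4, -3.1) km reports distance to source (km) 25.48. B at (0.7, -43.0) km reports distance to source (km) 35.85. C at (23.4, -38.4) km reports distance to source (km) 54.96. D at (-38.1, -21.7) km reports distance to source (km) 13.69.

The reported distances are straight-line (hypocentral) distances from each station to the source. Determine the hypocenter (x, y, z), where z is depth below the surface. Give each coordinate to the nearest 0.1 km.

x ≈ -29.2 km, y ≈ -25.7 km, depth ≈ 9.6 km

Each station gives a sphere (x−x_i)² + (y−y_i)² + z² = d_i² (stations at z=0).
Subtracting the A sphere from B and C: z² cancels, leaving linear equations in x and y:
46.2 x − 79.8 y = 702.13
91.6 x − 70.6 y = -860.62
Solving: x ≈ -29.212, y ≈ -25.711 km (keep extra digits for the depth step; rounded: -29.2, -25.7).
Then from the A sphere: z² = 25.48² − (x + 22.4)² − (y + 3.1)² with x = -29.212, y = -25.711, so z ≈ 9.569 ≈ 9.6 km.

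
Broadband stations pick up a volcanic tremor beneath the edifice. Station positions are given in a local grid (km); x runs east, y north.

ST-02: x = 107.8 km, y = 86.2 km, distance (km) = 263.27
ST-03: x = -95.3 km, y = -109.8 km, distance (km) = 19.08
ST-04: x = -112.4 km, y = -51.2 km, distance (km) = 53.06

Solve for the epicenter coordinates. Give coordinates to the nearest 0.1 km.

Circle about each station: (x − 107.8)² + (y − 86.2)² = 263.27²; (x + 95.3)² + (y + 109.8)² = 19.08²; (x + 112.4)² + (y + 51.2)² = 53.06².
Subtracting the ST-02 equation from the ST-03 and ST-04 equations removes the quadratic terms:
-406.2 x − 392.0 y = 71033.90
-440.4 x − 274.8 y = 62699.65
Solving the 2×2 system: x ≈ -82.9, y ≈ -95.3 km.
Check against ST-02 (with the unrounded x, y): √((x − 107.8)²+(y − 86.2)²) = 263.27 ≈ 263.27 km. ✓

x ≈ -82.9 km, y ≈ -95.3 km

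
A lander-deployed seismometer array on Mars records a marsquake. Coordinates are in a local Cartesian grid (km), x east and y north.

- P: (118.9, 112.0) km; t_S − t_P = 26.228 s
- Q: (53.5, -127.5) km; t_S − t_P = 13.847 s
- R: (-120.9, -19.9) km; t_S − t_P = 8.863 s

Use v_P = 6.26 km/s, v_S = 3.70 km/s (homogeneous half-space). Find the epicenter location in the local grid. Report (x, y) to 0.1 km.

Distance from S−P lag: d = Δt · v_P v_S / (v_P − v_S) = Δt · (6.26·3.70)/(6.26−3.70) ≈ 9.0477·Δt.
So d_P = 237.30, d_Q = 125.28, d_R = 80.19 km.
Circle about each station: (x − 118.9)² + (y − 112.0)² = 237.30²; (x − 53.5)² + (y + 127.5)² = 125.28²; (x + 120.9)² + (y + 19.9)² = 80.19².
Subtracting the P equation from the Q and R equations removes the quadratic terms:
-130.8 x − 479.0 y = 33053.50
-479.6 x − 263.8 y = 38212.46
Solving the 2×2 system: x ≈ -49.1, y ≈ -55.6 km.

(-49.1, -55.6)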